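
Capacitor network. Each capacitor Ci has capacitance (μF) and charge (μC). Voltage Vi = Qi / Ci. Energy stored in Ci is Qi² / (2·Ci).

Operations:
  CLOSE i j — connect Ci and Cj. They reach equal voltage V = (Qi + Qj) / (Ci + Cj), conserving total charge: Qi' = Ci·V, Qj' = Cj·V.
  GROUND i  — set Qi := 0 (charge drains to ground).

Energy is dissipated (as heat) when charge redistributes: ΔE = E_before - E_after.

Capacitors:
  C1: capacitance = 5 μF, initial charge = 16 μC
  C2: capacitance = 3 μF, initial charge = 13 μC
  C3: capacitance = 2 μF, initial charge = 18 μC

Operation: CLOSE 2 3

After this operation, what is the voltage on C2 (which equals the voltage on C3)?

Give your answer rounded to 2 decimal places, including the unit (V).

Answer: 6.20 V

Derivation:
Initial: C1(5μF, Q=16μC, V=3.20V), C2(3μF, Q=13μC, V=4.33V), C3(2μF, Q=18μC, V=9.00V)
Op 1: CLOSE 2-3: Q_total=31.00, C_total=5.00, V=6.20; Q2=18.60, Q3=12.40; dissipated=13.067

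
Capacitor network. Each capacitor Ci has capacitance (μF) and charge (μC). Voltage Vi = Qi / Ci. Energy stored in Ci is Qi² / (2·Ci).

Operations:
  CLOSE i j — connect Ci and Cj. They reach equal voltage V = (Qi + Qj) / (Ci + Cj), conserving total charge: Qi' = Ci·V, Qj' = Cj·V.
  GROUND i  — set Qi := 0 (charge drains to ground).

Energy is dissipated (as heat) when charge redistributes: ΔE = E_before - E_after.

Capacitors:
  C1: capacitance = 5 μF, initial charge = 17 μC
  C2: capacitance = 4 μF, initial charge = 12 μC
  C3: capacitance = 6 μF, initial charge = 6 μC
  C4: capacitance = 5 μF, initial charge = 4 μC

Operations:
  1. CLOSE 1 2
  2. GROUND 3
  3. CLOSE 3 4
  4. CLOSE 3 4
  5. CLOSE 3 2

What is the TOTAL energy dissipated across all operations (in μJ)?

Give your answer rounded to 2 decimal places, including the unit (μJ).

Initial: C1(5μF, Q=17μC, V=3.40V), C2(4μF, Q=12μC, V=3.00V), C3(6μF, Q=6μC, V=1.00V), C4(5μF, Q=4μC, V=0.80V)
Op 1: CLOSE 1-2: Q_total=29.00, C_total=9.00, V=3.22; Q1=16.11, Q2=12.89; dissipated=0.178
Op 2: GROUND 3: Q3=0; energy lost=3.000
Op 3: CLOSE 3-4: Q_total=4.00, C_total=11.00, V=0.36; Q3=2.18, Q4=1.82; dissipated=0.873
Op 4: CLOSE 3-4: Q_total=4.00, C_total=11.00, V=0.36; Q3=2.18, Q4=1.82; dissipated=0.000
Op 5: CLOSE 3-2: Q_total=15.07, C_total=10.00, V=1.51; Q3=9.04, Q2=6.03; dissipated=9.806
Total dissipated: 13.856 μJ

Answer: 13.86 μJ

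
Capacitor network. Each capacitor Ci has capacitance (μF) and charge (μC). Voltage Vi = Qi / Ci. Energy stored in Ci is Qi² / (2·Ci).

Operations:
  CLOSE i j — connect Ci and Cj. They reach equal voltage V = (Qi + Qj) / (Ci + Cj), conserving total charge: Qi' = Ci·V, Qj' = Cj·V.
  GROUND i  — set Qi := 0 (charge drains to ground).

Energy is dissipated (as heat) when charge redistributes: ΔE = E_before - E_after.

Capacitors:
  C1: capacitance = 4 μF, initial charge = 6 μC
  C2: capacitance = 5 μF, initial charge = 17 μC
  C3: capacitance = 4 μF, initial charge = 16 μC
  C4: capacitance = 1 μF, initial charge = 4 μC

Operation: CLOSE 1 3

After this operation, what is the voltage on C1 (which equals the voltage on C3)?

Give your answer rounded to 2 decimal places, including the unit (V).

Answer: 2.75 V

Derivation:
Initial: C1(4μF, Q=6μC, V=1.50V), C2(5μF, Q=17μC, V=3.40V), C3(4μF, Q=16μC, V=4.00V), C4(1μF, Q=4μC, V=4.00V)
Op 1: CLOSE 1-3: Q_total=22.00, C_total=8.00, V=2.75; Q1=11.00, Q3=11.00; dissipated=6.250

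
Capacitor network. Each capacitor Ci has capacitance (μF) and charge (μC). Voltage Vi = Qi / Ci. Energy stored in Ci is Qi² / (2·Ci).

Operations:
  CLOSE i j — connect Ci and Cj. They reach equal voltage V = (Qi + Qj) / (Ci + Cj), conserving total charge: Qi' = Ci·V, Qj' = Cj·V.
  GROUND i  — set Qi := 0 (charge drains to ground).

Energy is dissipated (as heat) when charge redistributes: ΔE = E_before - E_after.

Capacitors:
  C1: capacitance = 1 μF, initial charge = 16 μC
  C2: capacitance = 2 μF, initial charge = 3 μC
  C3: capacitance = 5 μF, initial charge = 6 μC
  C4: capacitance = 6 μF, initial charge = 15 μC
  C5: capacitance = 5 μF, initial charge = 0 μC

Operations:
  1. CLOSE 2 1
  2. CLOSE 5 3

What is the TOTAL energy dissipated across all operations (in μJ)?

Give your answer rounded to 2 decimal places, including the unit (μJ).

Initial: C1(1μF, Q=16μC, V=16.00V), C2(2μF, Q=3μC, V=1.50V), C3(5μF, Q=6μC, V=1.20V), C4(6μF, Q=15μC, V=2.50V), C5(5μF, Q=0μC, V=0.00V)
Op 1: CLOSE 2-1: Q_total=19.00, C_total=3.00, V=6.33; Q2=12.67, Q1=6.33; dissipated=70.083
Op 2: CLOSE 5-3: Q_total=6.00, C_total=10.00, V=0.60; Q5=3.00, Q3=3.00; dissipated=1.800
Total dissipated: 71.883 μJ

Answer: 71.88 μJ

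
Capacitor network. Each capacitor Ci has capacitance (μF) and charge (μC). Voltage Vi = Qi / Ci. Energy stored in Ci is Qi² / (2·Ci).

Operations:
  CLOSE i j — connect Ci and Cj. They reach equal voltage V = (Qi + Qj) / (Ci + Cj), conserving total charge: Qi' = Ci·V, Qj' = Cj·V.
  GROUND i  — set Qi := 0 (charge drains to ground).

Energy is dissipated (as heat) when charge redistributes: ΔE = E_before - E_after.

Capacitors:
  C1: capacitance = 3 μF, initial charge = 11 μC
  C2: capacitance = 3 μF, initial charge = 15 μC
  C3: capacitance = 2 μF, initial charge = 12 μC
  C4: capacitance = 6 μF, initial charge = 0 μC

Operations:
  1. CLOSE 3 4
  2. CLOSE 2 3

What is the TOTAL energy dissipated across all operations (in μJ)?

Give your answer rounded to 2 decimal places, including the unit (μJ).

Answer: 34.35 μJ

Derivation:
Initial: C1(3μF, Q=11μC, V=3.67V), C2(3μF, Q=15μC, V=5.00V), C3(2μF, Q=12μC, V=6.00V), C4(6μF, Q=0μC, V=0.00V)
Op 1: CLOSE 3-4: Q_total=12.00, C_total=8.00, V=1.50; Q3=3.00, Q4=9.00; dissipated=27.000
Op 2: CLOSE 2-3: Q_total=18.00, C_total=5.00, V=3.60; Q2=10.80, Q3=7.20; dissipated=7.350
Total dissipated: 34.350 μJ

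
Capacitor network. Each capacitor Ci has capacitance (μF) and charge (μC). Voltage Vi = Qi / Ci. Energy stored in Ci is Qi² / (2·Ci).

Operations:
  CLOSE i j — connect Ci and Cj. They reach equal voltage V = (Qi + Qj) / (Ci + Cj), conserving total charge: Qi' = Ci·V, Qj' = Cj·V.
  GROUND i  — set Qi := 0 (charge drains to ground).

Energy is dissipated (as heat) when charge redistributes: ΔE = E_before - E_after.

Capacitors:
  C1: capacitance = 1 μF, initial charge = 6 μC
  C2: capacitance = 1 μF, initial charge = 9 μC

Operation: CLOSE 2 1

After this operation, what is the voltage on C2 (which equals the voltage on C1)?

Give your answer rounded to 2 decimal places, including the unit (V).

Answer: 7.50 V

Derivation:
Initial: C1(1μF, Q=6μC, V=6.00V), C2(1μF, Q=9μC, V=9.00V)
Op 1: CLOSE 2-1: Q_total=15.00, C_total=2.00, V=7.50; Q2=7.50, Q1=7.50; dissipated=2.250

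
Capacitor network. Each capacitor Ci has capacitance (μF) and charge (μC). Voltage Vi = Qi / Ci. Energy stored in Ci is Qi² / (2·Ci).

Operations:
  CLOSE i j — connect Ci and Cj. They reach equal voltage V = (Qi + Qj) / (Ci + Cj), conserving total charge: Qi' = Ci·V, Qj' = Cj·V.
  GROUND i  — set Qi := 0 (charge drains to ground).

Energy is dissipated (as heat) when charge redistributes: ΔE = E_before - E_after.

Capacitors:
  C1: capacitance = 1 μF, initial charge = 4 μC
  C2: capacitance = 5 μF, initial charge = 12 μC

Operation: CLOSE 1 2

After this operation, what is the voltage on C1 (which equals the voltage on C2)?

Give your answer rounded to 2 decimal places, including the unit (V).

Initial: C1(1μF, Q=4μC, V=4.00V), C2(5μF, Q=12μC, V=2.40V)
Op 1: CLOSE 1-2: Q_total=16.00, C_total=6.00, V=2.67; Q1=2.67, Q2=13.33; dissipated=1.067

Answer: 2.67 V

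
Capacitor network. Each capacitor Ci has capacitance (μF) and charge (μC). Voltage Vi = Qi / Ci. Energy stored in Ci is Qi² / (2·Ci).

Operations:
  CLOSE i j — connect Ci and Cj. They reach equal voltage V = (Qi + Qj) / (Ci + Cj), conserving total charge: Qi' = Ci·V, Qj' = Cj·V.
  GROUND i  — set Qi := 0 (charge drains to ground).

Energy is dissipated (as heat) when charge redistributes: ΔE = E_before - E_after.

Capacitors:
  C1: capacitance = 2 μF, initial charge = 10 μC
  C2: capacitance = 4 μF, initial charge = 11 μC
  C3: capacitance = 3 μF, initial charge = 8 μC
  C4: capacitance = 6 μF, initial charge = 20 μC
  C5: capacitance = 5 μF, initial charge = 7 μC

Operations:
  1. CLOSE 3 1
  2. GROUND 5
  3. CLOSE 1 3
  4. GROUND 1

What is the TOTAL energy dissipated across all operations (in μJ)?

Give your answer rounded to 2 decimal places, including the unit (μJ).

Initial: C1(2μF, Q=10μC, V=5.00V), C2(4μF, Q=11μC, V=2.75V), C3(3μF, Q=8μC, V=2.67V), C4(6μF, Q=20μC, V=3.33V), C5(5μF, Q=7μC, V=1.40V)
Op 1: CLOSE 3-1: Q_total=18.00, C_total=5.00, V=3.60; Q3=10.80, Q1=7.20; dissipated=3.267
Op 2: GROUND 5: Q5=0; energy lost=4.900
Op 3: CLOSE 1-3: Q_total=18.00, C_total=5.00, V=3.60; Q1=7.20, Q3=10.80; dissipated=0.000
Op 4: GROUND 1: Q1=0; energy lost=12.960
Total dissipated: 21.127 μJ

Answer: 21.13 μJ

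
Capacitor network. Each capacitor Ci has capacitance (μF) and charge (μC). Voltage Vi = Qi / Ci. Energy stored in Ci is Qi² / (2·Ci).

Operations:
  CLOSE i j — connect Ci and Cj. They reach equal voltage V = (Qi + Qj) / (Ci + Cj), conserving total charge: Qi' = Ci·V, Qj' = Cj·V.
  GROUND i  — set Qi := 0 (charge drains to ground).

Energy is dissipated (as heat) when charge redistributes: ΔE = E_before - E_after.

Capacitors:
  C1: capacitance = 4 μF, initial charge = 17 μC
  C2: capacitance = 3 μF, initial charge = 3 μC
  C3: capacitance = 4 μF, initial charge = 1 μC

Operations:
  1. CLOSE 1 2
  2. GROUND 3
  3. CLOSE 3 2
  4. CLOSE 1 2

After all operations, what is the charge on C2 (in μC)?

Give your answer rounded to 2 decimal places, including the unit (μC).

Answer: 6.47 μC

Derivation:
Initial: C1(4μF, Q=17μC, V=4.25V), C2(3μF, Q=3μC, V=1.00V), C3(4μF, Q=1μC, V=0.25V)
Op 1: CLOSE 1-2: Q_total=20.00, C_total=7.00, V=2.86; Q1=11.43, Q2=8.57; dissipated=9.054
Op 2: GROUND 3: Q3=0; energy lost=0.125
Op 3: CLOSE 3-2: Q_total=8.57, C_total=7.00, V=1.22; Q3=4.90, Q2=3.67; dissipated=6.997
Op 4: CLOSE 1-2: Q_total=15.10, C_total=7.00, V=2.16; Q1=8.63, Q2=6.47; dissipated=2.285
Final charges: Q1=8.63, Q2=6.47, Q3=4.90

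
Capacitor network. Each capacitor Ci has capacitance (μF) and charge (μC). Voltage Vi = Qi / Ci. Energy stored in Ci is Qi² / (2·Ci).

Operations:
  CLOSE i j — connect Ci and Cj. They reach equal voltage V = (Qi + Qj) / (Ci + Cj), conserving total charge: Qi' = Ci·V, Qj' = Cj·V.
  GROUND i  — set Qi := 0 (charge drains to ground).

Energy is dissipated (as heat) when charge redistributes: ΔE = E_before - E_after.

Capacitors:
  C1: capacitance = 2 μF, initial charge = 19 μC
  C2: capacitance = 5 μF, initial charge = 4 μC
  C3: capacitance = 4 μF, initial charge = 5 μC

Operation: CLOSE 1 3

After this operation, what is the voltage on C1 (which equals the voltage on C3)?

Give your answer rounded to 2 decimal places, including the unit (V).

Initial: C1(2μF, Q=19μC, V=9.50V), C2(5μF, Q=4μC, V=0.80V), C3(4μF, Q=5μC, V=1.25V)
Op 1: CLOSE 1-3: Q_total=24.00, C_total=6.00, V=4.00; Q1=8.00, Q3=16.00; dissipated=45.375

Answer: 4.00 V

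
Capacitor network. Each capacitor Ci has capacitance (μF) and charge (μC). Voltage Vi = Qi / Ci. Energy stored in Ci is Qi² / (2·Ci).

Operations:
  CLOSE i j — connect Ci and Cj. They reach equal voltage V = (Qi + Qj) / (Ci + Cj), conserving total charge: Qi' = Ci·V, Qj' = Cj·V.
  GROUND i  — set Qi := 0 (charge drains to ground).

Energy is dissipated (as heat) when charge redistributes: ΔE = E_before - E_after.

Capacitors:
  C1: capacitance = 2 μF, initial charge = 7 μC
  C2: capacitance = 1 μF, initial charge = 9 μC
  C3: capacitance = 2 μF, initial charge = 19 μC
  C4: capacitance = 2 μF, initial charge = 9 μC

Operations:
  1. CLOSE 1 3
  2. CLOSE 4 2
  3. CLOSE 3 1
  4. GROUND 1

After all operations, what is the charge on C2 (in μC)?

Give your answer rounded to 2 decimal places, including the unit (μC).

Answer: 6.00 μC

Derivation:
Initial: C1(2μF, Q=7μC, V=3.50V), C2(1μF, Q=9μC, V=9.00V), C3(2μF, Q=19μC, V=9.50V), C4(2μF, Q=9μC, V=4.50V)
Op 1: CLOSE 1-3: Q_total=26.00, C_total=4.00, V=6.50; Q1=13.00, Q3=13.00; dissipated=18.000
Op 2: CLOSE 4-2: Q_total=18.00, C_total=3.00, V=6.00; Q4=12.00, Q2=6.00; dissipated=6.750
Op 3: CLOSE 3-1: Q_total=26.00, C_total=4.00, V=6.50; Q3=13.00, Q1=13.00; dissipated=0.000
Op 4: GROUND 1: Q1=0; energy lost=42.250
Final charges: Q1=0.00, Q2=6.00, Q3=13.00, Q4=12.00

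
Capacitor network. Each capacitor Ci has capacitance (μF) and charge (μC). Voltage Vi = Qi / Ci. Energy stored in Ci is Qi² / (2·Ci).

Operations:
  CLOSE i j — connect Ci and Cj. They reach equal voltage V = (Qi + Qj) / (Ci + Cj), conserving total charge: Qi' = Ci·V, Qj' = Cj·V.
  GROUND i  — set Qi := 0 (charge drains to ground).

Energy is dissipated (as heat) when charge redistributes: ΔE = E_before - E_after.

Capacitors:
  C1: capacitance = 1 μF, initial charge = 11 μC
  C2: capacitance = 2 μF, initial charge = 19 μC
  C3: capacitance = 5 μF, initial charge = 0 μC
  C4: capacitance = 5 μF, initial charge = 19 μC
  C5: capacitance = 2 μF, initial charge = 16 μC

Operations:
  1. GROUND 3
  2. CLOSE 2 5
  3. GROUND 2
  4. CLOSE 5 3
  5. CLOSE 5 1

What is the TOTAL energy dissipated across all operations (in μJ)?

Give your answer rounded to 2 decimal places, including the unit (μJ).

Initial: C1(1μF, Q=11μC, V=11.00V), C2(2μF, Q=19μC, V=9.50V), C3(5μF, Q=0μC, V=0.00V), C4(5μF, Q=19μC, V=3.80V), C5(2μF, Q=16μC, V=8.00V)
Op 1: GROUND 3: Q3=0; energy lost=0.000
Op 2: CLOSE 2-5: Q_total=35.00, C_total=4.00, V=8.75; Q2=17.50, Q5=17.50; dissipated=1.125
Op 3: GROUND 2: Q2=0; energy lost=76.562
Op 4: CLOSE 5-3: Q_total=17.50, C_total=7.00, V=2.50; Q5=5.00, Q3=12.50; dissipated=54.688
Op 5: CLOSE 5-1: Q_total=16.00, C_total=3.00, V=5.33; Q5=10.67, Q1=5.33; dissipated=24.083
Total dissipated: 156.458 μJ

Answer: 156.46 μJ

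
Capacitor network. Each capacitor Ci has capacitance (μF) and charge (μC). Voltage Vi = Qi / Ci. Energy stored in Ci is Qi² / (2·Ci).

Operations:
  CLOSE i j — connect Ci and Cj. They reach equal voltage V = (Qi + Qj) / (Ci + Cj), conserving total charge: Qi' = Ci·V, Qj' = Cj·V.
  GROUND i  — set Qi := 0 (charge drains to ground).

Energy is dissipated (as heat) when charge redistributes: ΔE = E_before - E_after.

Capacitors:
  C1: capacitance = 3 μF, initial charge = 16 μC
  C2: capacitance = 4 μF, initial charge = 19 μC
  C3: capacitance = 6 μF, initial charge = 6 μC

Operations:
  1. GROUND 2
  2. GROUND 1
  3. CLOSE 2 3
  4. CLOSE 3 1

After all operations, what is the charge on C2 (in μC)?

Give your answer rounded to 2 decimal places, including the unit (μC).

Initial: C1(3μF, Q=16μC, V=5.33V), C2(4μF, Q=19μC, V=4.75V), C3(6μF, Q=6μC, V=1.00V)
Op 1: GROUND 2: Q2=0; energy lost=45.125
Op 2: GROUND 1: Q1=0; energy lost=42.667
Op 3: CLOSE 2-3: Q_total=6.00, C_total=10.00, V=0.60; Q2=2.40, Q3=3.60; dissipated=1.200
Op 4: CLOSE 3-1: Q_total=3.60, C_total=9.00, V=0.40; Q3=2.40, Q1=1.20; dissipated=0.360
Final charges: Q1=1.20, Q2=2.40, Q3=2.40

Answer: 2.40 μC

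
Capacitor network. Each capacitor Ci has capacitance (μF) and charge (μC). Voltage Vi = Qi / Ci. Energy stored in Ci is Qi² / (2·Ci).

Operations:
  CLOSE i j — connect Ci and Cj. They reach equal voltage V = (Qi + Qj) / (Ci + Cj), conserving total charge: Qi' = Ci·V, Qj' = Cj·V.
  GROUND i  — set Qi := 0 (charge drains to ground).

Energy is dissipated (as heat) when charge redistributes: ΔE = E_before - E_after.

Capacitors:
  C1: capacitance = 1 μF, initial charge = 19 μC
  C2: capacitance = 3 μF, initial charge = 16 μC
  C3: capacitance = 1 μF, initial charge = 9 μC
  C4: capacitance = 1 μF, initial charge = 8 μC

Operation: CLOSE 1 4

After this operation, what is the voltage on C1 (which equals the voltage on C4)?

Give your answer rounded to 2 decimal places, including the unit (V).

Answer: 13.50 V

Derivation:
Initial: C1(1μF, Q=19μC, V=19.00V), C2(3μF, Q=16μC, V=5.33V), C3(1μF, Q=9μC, V=9.00V), C4(1μF, Q=8μC, V=8.00V)
Op 1: CLOSE 1-4: Q_total=27.00, C_total=2.00, V=13.50; Q1=13.50, Q4=13.50; dissipated=30.250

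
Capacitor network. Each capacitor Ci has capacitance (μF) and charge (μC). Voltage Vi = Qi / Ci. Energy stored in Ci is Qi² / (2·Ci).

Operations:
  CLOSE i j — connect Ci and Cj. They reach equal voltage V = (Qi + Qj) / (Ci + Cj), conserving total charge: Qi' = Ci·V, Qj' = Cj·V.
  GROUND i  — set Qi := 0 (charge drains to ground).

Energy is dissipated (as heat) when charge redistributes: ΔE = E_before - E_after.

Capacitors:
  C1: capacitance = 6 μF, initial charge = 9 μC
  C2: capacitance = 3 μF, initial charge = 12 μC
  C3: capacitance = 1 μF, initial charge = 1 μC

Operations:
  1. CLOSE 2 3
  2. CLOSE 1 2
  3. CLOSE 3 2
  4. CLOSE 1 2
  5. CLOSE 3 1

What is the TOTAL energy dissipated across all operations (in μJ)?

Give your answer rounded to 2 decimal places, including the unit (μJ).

Initial: C1(6μF, Q=9μC, V=1.50V), C2(3μF, Q=12μC, V=4.00V), C3(1μF, Q=1μC, V=1.00V)
Op 1: CLOSE 2-3: Q_total=13.00, C_total=4.00, V=3.25; Q2=9.75, Q3=3.25; dissipated=3.375
Op 2: CLOSE 1-2: Q_total=18.75, C_total=9.00, V=2.08; Q1=12.50, Q2=6.25; dissipated=3.062
Op 3: CLOSE 3-2: Q_total=9.50, C_total=4.00, V=2.38; Q3=2.38, Q2=7.12; dissipated=0.510
Op 4: CLOSE 1-2: Q_total=19.62, C_total=9.00, V=2.18; Q1=13.08, Q2=6.54; dissipated=0.085
Op 5: CLOSE 3-1: Q_total=15.46, C_total=7.00, V=2.21; Q3=2.21, Q1=13.25; dissipated=0.016
Total dissipated: 7.049 μJ

Answer: 7.05 μJ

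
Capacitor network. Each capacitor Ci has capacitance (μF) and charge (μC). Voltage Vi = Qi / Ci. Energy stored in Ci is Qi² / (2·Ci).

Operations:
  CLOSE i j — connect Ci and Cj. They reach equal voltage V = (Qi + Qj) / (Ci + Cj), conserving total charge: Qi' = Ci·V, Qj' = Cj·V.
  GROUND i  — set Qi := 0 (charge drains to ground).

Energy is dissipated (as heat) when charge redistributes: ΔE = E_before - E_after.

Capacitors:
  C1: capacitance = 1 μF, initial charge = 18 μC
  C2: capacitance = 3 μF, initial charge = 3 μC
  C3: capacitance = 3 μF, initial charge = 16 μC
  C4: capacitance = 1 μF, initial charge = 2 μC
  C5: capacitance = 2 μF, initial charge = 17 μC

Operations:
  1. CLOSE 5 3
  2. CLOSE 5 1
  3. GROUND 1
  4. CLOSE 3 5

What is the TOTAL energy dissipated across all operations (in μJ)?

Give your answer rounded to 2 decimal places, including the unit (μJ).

Answer: 112.08 μJ

Derivation:
Initial: C1(1μF, Q=18μC, V=18.00V), C2(3μF, Q=3μC, V=1.00V), C3(3μF, Q=16μC, V=5.33V), C4(1μF, Q=2μC, V=2.00V), C5(2μF, Q=17μC, V=8.50V)
Op 1: CLOSE 5-3: Q_total=33.00, C_total=5.00, V=6.60; Q5=13.20, Q3=19.80; dissipated=6.017
Op 2: CLOSE 5-1: Q_total=31.20, C_total=3.00, V=10.40; Q5=20.80, Q1=10.40; dissipated=43.320
Op 3: GROUND 1: Q1=0; energy lost=54.080
Op 4: CLOSE 3-5: Q_total=40.60, C_total=5.00, V=8.12; Q3=24.36, Q5=16.24; dissipated=8.664
Total dissipated: 112.081 μJ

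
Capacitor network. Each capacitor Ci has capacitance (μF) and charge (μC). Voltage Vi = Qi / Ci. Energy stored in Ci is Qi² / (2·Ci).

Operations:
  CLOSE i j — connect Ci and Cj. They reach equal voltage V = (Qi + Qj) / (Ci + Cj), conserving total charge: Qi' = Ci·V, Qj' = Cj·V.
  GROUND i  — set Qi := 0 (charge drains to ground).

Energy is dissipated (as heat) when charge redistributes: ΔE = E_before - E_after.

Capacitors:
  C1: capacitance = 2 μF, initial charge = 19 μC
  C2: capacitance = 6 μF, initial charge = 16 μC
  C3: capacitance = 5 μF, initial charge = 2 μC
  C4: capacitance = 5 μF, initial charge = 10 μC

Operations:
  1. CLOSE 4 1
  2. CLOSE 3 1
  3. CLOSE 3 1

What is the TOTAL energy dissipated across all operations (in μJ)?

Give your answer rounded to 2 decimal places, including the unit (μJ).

Answer: 50.18 μJ

Derivation:
Initial: C1(2μF, Q=19μC, V=9.50V), C2(6μF, Q=16μC, V=2.67V), C3(5μF, Q=2μC, V=0.40V), C4(5μF, Q=10μC, V=2.00V)
Op 1: CLOSE 4-1: Q_total=29.00, C_total=7.00, V=4.14; Q4=20.71, Q1=8.29; dissipated=40.179
Op 2: CLOSE 3-1: Q_total=10.29, C_total=7.00, V=1.47; Q3=7.35, Q1=2.94; dissipated=10.006
Op 3: CLOSE 3-1: Q_total=10.29, C_total=7.00, V=1.47; Q3=7.35, Q1=2.94; dissipated=0.000
Total dissipated: 50.185 μJ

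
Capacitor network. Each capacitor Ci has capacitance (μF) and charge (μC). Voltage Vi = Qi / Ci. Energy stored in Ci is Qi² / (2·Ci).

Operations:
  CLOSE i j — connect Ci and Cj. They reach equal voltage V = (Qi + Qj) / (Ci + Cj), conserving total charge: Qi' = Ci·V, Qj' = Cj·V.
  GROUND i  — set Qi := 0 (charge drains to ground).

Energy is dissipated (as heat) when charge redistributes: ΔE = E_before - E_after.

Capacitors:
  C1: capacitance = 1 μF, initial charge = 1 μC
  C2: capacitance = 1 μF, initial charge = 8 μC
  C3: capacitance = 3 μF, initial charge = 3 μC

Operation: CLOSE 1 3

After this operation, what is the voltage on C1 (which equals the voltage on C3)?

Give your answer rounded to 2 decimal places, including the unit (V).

Answer: 1.00 V

Derivation:
Initial: C1(1μF, Q=1μC, V=1.00V), C2(1μF, Q=8μC, V=8.00V), C3(3μF, Q=3μC, V=1.00V)
Op 1: CLOSE 1-3: Q_total=4.00, C_total=4.00, V=1.00; Q1=1.00, Q3=3.00; dissipated=0.000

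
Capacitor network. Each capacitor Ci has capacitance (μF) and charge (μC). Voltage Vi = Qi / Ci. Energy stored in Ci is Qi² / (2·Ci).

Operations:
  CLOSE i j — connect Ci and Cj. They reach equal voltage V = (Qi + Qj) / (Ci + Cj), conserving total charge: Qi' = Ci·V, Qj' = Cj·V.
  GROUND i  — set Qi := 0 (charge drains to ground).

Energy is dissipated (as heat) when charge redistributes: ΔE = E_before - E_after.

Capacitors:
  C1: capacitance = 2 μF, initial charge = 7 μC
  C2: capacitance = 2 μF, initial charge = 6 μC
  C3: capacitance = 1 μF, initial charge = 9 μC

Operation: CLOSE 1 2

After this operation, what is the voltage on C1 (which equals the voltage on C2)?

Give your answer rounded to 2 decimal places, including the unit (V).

Answer: 3.25 V

Derivation:
Initial: C1(2μF, Q=7μC, V=3.50V), C2(2μF, Q=6μC, V=3.00V), C3(1μF, Q=9μC, V=9.00V)
Op 1: CLOSE 1-2: Q_total=13.00, C_total=4.00, V=3.25; Q1=6.50, Q2=6.50; dissipated=0.125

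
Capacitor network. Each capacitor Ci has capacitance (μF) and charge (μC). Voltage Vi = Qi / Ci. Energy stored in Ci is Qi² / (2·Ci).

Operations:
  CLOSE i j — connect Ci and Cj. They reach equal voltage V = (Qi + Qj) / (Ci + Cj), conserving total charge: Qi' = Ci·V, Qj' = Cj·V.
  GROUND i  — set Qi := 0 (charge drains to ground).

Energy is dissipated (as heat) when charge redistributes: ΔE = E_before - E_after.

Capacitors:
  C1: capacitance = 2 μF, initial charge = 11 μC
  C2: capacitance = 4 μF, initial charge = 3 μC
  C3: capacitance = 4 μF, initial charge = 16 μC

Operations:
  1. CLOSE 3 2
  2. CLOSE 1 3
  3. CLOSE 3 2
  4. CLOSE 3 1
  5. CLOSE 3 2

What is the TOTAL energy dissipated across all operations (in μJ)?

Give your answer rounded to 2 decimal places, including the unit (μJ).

Answer: 18.37 μJ

Derivation:
Initial: C1(2μF, Q=11μC, V=5.50V), C2(4μF, Q=3μC, V=0.75V), C3(4μF, Q=16μC, V=4.00V)
Op 1: CLOSE 3-2: Q_total=19.00, C_total=8.00, V=2.38; Q3=9.50, Q2=9.50; dissipated=10.562
Op 2: CLOSE 1-3: Q_total=20.50, C_total=6.00, V=3.42; Q1=6.83, Q3=13.67; dissipated=6.510
Op 3: CLOSE 3-2: Q_total=23.17, C_total=8.00, V=2.90; Q3=11.58, Q2=11.58; dissipated=1.085
Op 4: CLOSE 3-1: Q_total=18.42, C_total=6.00, V=3.07; Q3=12.28, Q1=6.14; dissipated=0.181
Op 5: CLOSE 3-2: Q_total=23.86, C_total=8.00, V=2.98; Q3=11.93, Q2=11.93; dissipated=0.030
Total dissipated: 18.369 μJ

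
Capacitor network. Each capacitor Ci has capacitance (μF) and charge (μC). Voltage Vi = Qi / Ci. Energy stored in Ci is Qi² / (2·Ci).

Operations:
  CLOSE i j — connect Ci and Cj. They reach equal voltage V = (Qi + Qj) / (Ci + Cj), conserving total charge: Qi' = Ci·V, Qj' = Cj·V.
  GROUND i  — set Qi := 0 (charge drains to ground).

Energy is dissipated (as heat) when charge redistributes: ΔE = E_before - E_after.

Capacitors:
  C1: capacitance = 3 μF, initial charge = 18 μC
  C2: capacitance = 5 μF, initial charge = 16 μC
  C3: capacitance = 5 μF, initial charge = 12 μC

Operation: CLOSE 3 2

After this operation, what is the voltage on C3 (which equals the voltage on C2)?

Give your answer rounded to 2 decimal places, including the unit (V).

Initial: C1(3μF, Q=18μC, V=6.00V), C2(5μF, Q=16μC, V=3.20V), C3(5μF, Q=12μC, V=2.40V)
Op 1: CLOSE 3-2: Q_total=28.00, C_total=10.00, V=2.80; Q3=14.00, Q2=14.00; dissipated=0.800

Answer: 2.80 V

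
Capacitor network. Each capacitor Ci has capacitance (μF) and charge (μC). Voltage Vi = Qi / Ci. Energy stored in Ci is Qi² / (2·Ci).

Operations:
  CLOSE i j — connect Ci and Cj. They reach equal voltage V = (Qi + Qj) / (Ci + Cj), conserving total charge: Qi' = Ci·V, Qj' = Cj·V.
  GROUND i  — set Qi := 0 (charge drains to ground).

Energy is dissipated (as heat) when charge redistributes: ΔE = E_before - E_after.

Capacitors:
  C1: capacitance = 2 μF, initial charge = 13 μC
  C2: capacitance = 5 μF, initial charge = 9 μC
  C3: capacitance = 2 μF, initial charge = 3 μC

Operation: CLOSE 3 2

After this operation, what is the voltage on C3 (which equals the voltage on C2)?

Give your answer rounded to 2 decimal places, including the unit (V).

Initial: C1(2μF, Q=13μC, V=6.50V), C2(5μF, Q=9μC, V=1.80V), C3(2μF, Q=3μC, V=1.50V)
Op 1: CLOSE 3-2: Q_total=12.00, C_total=7.00, V=1.71; Q3=3.43, Q2=8.57; dissipated=0.064

Answer: 1.71 V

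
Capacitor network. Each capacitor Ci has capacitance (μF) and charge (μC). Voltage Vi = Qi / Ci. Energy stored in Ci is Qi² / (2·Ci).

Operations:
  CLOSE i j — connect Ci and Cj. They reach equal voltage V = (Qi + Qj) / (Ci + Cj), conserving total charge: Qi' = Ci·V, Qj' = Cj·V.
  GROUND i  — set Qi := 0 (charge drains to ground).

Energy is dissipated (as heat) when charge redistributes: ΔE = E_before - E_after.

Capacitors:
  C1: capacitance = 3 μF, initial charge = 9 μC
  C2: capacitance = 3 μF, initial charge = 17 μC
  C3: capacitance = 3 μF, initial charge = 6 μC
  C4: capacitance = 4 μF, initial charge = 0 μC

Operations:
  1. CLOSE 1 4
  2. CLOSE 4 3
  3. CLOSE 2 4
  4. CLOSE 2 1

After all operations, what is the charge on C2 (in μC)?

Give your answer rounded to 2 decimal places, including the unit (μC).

Initial: C1(3μF, Q=9μC, V=3.00V), C2(3μF, Q=17μC, V=5.67V), C3(3μF, Q=6μC, V=2.00V), C4(4μF, Q=0μC, V=0.00V)
Op 1: CLOSE 1-4: Q_total=9.00, C_total=7.00, V=1.29; Q1=3.86, Q4=5.14; dissipated=7.714
Op 2: CLOSE 4-3: Q_total=11.14, C_total=7.00, V=1.59; Q4=6.37, Q3=4.78; dissipated=0.437
Op 3: CLOSE 2-4: Q_total=23.37, C_total=7.00, V=3.34; Q2=10.01, Q4=13.35; dissipated=14.232
Op 4: CLOSE 2-1: Q_total=13.87, C_total=6.00, V=2.31; Q2=6.94, Q1=6.94; dissipated=3.159
Final charges: Q1=6.94, Q2=6.94, Q3=4.78, Q4=13.35

Answer: 6.94 μC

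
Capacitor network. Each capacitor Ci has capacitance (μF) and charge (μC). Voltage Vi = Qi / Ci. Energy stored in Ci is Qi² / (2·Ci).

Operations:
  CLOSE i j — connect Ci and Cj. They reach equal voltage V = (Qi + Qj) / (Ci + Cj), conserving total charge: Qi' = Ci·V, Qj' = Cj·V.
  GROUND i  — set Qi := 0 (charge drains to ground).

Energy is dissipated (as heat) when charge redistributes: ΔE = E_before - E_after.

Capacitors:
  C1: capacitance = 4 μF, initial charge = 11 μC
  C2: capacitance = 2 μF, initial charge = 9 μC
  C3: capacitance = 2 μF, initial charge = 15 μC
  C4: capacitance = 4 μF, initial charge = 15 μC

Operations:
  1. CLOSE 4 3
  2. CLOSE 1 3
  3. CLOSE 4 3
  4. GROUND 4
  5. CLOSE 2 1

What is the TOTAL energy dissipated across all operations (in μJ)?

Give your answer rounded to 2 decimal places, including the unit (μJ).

Answer: 55.42 μJ

Derivation:
Initial: C1(4μF, Q=11μC, V=2.75V), C2(2μF, Q=9μC, V=4.50V), C3(2μF, Q=15μC, V=7.50V), C4(4μF, Q=15μC, V=3.75V)
Op 1: CLOSE 4-3: Q_total=30.00, C_total=6.00, V=5.00; Q4=20.00, Q3=10.00; dissipated=9.375
Op 2: CLOSE 1-3: Q_total=21.00, C_total=6.00, V=3.50; Q1=14.00, Q3=7.00; dissipated=3.375
Op 3: CLOSE 4-3: Q_total=27.00, C_total=6.00, V=4.50; Q4=18.00, Q3=9.00; dissipated=1.500
Op 4: GROUND 4: Q4=0; energy lost=40.500
Op 5: CLOSE 2-1: Q_total=23.00, C_total=6.00, V=3.83; Q2=7.67, Q1=15.33; dissipated=0.667
Total dissipated: 55.417 μJ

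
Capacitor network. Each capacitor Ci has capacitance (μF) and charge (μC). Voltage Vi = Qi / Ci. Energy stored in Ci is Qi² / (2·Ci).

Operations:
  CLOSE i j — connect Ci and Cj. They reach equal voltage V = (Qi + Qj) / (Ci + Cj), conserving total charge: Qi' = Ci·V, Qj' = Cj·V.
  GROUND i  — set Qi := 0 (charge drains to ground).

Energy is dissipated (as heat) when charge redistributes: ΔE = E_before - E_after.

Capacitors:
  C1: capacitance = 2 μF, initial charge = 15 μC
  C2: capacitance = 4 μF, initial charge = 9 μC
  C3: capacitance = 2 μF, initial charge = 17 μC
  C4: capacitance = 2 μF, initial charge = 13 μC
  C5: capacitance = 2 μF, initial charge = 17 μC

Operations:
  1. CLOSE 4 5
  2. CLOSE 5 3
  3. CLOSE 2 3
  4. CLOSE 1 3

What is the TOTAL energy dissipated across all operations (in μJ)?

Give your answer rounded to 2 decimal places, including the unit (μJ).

Answer: 30.10 μJ

Derivation:
Initial: C1(2μF, Q=15μC, V=7.50V), C2(4μF, Q=9μC, V=2.25V), C3(2μF, Q=17μC, V=8.50V), C4(2μF, Q=13μC, V=6.50V), C5(2μF, Q=17μC, V=8.50V)
Op 1: CLOSE 4-5: Q_total=30.00, C_total=4.00, V=7.50; Q4=15.00, Q5=15.00; dissipated=2.000
Op 2: CLOSE 5-3: Q_total=32.00, C_total=4.00, V=8.00; Q5=16.00, Q3=16.00; dissipated=0.500
Op 3: CLOSE 2-3: Q_total=25.00, C_total=6.00, V=4.17; Q2=16.67, Q3=8.33; dissipated=22.042
Op 4: CLOSE 1-3: Q_total=23.33, C_total=4.00, V=5.83; Q1=11.67, Q3=11.67; dissipated=5.556
Total dissipated: 30.097 μJ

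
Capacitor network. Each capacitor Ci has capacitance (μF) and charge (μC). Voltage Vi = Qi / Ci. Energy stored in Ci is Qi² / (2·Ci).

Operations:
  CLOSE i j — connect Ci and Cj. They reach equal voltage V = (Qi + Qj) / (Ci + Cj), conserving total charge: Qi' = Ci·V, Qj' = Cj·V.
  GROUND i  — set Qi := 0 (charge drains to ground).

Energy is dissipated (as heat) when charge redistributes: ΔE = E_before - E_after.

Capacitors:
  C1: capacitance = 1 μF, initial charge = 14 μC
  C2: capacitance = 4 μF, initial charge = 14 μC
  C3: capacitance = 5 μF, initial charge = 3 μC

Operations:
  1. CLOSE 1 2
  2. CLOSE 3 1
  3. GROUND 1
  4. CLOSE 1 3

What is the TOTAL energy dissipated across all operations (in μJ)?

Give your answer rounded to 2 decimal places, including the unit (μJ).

Answer: 56.40 μJ

Derivation:
Initial: C1(1μF, Q=14μC, V=14.00V), C2(4μF, Q=14μC, V=3.50V), C3(5μF, Q=3μC, V=0.60V)
Op 1: CLOSE 1-2: Q_total=28.00, C_total=5.00, V=5.60; Q1=5.60, Q2=22.40; dissipated=44.100
Op 2: CLOSE 3-1: Q_total=8.60, C_total=6.00, V=1.43; Q3=7.17, Q1=1.43; dissipated=10.417
Op 3: GROUND 1: Q1=0; energy lost=1.027
Op 4: CLOSE 1-3: Q_total=7.17, C_total=6.00, V=1.19; Q1=1.19, Q3=5.97; dissipated=0.856
Total dissipated: 56.400 μJ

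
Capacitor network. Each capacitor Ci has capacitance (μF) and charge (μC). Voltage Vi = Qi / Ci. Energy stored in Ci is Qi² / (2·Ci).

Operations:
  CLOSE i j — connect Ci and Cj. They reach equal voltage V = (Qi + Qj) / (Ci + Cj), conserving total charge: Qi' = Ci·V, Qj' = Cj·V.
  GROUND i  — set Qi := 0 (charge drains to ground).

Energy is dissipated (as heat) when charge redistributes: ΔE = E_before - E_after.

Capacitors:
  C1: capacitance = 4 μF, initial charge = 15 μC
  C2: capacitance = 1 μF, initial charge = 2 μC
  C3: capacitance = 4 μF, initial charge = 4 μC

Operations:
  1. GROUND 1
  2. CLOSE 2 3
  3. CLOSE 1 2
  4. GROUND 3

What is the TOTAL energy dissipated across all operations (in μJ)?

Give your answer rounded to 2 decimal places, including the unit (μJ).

Answer: 31.98 μJ

Derivation:
Initial: C1(4μF, Q=15μC, V=3.75V), C2(1μF, Q=2μC, V=2.00V), C3(4μF, Q=4μC, V=1.00V)
Op 1: GROUND 1: Q1=0; energy lost=28.125
Op 2: CLOSE 2-3: Q_total=6.00, C_total=5.00, V=1.20; Q2=1.20, Q3=4.80; dissipated=0.400
Op 3: CLOSE 1-2: Q_total=1.20, C_total=5.00, V=0.24; Q1=0.96, Q2=0.24; dissipated=0.576
Op 4: GROUND 3: Q3=0; energy lost=2.880
Total dissipated: 31.981 μJ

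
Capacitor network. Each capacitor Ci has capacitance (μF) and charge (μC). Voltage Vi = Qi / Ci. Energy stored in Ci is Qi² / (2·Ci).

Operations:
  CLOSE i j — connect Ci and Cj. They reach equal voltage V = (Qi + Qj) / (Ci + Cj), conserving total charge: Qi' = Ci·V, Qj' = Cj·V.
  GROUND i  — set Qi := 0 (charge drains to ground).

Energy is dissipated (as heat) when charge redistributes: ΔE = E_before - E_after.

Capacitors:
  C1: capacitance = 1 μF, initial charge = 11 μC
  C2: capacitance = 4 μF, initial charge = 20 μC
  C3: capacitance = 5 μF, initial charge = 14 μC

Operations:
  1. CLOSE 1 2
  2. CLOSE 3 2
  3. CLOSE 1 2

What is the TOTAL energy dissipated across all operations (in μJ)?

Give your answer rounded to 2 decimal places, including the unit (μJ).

Initial: C1(1μF, Q=11μC, V=11.00V), C2(4μF, Q=20μC, V=5.00V), C3(5μF, Q=14μC, V=2.80V)
Op 1: CLOSE 1-2: Q_total=31.00, C_total=5.00, V=6.20; Q1=6.20, Q2=24.80; dissipated=14.400
Op 2: CLOSE 3-2: Q_total=38.80, C_total=9.00, V=4.31; Q3=21.56, Q2=17.24; dissipated=12.844
Op 3: CLOSE 1-2: Q_total=23.44, C_total=5.00, V=4.69; Q1=4.69, Q2=18.76; dissipated=1.427
Total dissipated: 28.672 μJ

Answer: 28.67 μJ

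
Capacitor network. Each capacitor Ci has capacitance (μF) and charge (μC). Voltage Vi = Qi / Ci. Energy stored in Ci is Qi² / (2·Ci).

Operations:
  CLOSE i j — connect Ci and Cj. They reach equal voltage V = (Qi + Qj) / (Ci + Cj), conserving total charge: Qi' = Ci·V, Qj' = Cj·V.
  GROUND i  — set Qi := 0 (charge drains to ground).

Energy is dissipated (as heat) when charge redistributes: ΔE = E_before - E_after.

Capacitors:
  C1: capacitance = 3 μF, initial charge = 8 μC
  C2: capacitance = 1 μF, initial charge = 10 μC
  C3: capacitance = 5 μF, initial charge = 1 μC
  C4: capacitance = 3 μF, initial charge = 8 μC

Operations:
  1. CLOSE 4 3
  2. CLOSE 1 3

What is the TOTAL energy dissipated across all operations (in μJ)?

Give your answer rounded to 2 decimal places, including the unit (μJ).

Initial: C1(3μF, Q=8μC, V=2.67V), C2(1μF, Q=10μC, V=10.00V), C3(5μF, Q=1μC, V=0.20V), C4(3μF, Q=8μC, V=2.67V)
Op 1: CLOSE 4-3: Q_total=9.00, C_total=8.00, V=1.12; Q4=3.38, Q3=5.62; dissipated=5.704
Op 2: CLOSE 1-3: Q_total=13.62, C_total=8.00, V=1.70; Q1=5.11, Q3=8.52; dissipated=2.228
Total dissipated: 7.932 μJ

Answer: 7.93 μJ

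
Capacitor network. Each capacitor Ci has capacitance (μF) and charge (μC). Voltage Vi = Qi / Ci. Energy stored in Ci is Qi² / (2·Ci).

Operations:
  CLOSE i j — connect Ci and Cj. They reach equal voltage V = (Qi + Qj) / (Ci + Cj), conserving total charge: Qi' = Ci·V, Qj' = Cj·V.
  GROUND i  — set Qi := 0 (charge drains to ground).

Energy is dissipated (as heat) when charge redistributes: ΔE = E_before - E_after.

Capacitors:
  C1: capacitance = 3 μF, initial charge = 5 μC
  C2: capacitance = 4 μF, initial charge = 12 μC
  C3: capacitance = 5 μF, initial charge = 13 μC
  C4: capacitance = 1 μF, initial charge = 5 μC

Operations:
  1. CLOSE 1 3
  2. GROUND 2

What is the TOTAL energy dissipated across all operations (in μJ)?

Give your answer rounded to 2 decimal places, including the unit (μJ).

Answer: 18.82 μJ

Derivation:
Initial: C1(3μF, Q=5μC, V=1.67V), C2(4μF, Q=12μC, V=3.00V), C3(5μF, Q=13μC, V=2.60V), C4(1μF, Q=5μC, V=5.00V)
Op 1: CLOSE 1-3: Q_total=18.00, C_total=8.00, V=2.25; Q1=6.75, Q3=11.25; dissipated=0.817
Op 2: GROUND 2: Q2=0; energy lost=18.000
Total dissipated: 18.817 μJ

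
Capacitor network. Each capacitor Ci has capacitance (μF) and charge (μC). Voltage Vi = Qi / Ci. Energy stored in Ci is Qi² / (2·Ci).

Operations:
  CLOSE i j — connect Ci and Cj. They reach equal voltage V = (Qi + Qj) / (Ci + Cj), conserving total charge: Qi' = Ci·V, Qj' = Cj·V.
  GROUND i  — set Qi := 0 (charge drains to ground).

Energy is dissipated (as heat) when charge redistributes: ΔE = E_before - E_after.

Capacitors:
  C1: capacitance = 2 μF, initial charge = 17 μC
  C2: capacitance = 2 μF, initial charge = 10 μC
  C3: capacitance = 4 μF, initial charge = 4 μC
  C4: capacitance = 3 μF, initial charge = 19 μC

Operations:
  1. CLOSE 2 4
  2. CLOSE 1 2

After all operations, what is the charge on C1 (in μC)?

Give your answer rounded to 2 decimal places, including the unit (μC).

Initial: C1(2μF, Q=17μC, V=8.50V), C2(2μF, Q=10μC, V=5.00V), C3(4μF, Q=4μC, V=1.00V), C4(3μF, Q=19μC, V=6.33V)
Op 1: CLOSE 2-4: Q_total=29.00, C_total=5.00, V=5.80; Q2=11.60, Q4=17.40; dissipated=1.067
Op 2: CLOSE 1-2: Q_total=28.60, C_total=4.00, V=7.15; Q1=14.30, Q2=14.30; dissipated=3.645
Final charges: Q1=14.30, Q2=14.30, Q3=4.00, Q4=17.40

Answer: 14.30 μC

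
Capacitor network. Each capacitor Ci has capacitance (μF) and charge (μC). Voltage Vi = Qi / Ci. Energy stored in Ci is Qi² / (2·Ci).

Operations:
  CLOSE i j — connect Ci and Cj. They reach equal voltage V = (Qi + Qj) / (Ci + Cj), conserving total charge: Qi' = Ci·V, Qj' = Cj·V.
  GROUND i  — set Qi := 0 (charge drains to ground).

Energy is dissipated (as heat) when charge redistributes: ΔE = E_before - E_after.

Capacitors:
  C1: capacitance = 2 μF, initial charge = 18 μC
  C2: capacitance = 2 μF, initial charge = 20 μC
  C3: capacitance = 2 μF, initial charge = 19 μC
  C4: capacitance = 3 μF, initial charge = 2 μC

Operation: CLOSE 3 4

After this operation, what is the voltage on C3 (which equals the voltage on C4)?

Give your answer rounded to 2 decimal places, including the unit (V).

Answer: 4.20 V

Derivation:
Initial: C1(2μF, Q=18μC, V=9.00V), C2(2μF, Q=20μC, V=10.00V), C3(2μF, Q=19μC, V=9.50V), C4(3μF, Q=2μC, V=0.67V)
Op 1: CLOSE 3-4: Q_total=21.00, C_total=5.00, V=4.20; Q3=8.40, Q4=12.60; dissipated=46.817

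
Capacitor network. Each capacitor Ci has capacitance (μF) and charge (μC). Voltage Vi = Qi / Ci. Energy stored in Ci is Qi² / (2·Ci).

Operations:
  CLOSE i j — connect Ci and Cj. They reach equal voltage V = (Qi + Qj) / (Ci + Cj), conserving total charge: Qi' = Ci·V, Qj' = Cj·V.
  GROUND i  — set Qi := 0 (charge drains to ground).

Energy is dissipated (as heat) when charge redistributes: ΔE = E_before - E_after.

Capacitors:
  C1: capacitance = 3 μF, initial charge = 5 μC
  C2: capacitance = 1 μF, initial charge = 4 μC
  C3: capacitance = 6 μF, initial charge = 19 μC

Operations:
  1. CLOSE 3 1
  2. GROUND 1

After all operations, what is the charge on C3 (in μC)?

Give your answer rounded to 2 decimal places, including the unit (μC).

Initial: C1(3μF, Q=5μC, V=1.67V), C2(1μF, Q=4μC, V=4.00V), C3(6μF, Q=19μC, V=3.17V)
Op 1: CLOSE 3-1: Q_total=24.00, C_total=9.00, V=2.67; Q3=16.00, Q1=8.00; dissipated=2.250
Op 2: GROUND 1: Q1=0; energy lost=10.667
Final charges: Q1=0.00, Q2=4.00, Q3=16.00

Answer: 16.00 μC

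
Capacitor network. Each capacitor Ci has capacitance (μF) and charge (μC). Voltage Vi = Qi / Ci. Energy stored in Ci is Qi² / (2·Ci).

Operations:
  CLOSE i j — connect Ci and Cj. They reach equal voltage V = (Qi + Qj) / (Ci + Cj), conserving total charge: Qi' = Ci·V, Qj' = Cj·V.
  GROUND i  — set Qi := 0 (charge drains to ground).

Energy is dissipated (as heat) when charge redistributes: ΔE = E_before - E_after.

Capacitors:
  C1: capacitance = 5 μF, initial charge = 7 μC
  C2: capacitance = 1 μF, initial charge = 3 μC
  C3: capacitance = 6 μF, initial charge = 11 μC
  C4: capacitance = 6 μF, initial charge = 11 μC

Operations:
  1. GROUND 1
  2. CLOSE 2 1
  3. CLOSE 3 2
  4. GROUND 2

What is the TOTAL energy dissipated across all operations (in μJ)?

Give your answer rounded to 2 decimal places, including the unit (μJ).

Initial: C1(5μF, Q=7μC, V=1.40V), C2(1μF, Q=3μC, V=3.00V), C3(6μF, Q=11μC, V=1.83V), C4(6μF, Q=11μC, V=1.83V)
Op 1: GROUND 1: Q1=0; energy lost=4.900
Op 2: CLOSE 2-1: Q_total=3.00, C_total=6.00, V=0.50; Q2=0.50, Q1=2.50; dissipated=3.750
Op 3: CLOSE 3-2: Q_total=11.50, C_total=7.00, V=1.64; Q3=9.86, Q2=1.64; dissipated=0.762
Op 4: GROUND 2: Q2=0; energy lost=1.349
Total dissipated: 10.761 μJ

Answer: 10.76 μJ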